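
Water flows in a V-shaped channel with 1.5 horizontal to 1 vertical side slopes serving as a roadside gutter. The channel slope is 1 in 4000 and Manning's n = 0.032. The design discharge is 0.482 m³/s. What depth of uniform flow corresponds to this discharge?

y_n = 1.06 m

Manning's equation rearranged: A R^(2/3) = nQ / (1·√S) = 0.032 × 0.482 / (√0.00025) = 0.9755.
At y = 0.952 m: A R^(2/3) = 0.7332 — short.
At y = 1.31 m: A R^(2/3) = 1.717 — over.
At y = 1.06 m: A R^(2/3) = 0.9765 — matches.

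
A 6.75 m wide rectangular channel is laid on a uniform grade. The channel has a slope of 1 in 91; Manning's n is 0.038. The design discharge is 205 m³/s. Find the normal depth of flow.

y_n = 6.47 m

Manning's equation rearranged: A R^(2/3) = nQ / (1·√S) = 0.038 × 205 / (√0.01099) = 74.31.
Trying y = 7.79 m: A R^(2/3) = 93.07 — over.
Trying y = 6.47 m: A R^(2/3) = 74.28 — close enough.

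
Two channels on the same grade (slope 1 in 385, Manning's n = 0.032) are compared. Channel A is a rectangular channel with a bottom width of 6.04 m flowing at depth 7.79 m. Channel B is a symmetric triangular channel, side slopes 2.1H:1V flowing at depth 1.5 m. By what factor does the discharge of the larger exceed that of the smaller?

Channel A: Flow area A = b·y = 6.04 × 7.79 = 47.05 m². Wetted perimeter P = b + 2y = 6.04 + 2×7.79 = 21.62 m. Hydraulic radius R = A/P = 47.05/21.62 = 2.176 m. Q_A = (1/0.032)·47.05·2.176^(2/3)·√0.002597 = 125.8 m³/s.
Channel B: For a triangular section with side slope z = 2.1: A = zy² = 2.1×1.5² = 4.725 m²; P = 2y√(1+z²) = 2×1.5×2.326 = 6.978 m. Hydraulic radius R = A/P = 4.725/6.978 = 0.6771 m. Q_B = (1/0.032)·4.725·0.6771^(2/3)·√0.002597 = 5.803 m³/s.
The larger discharge is 125.8 m³/s and the smaller is 5.803 m³/s; the ratio is 21.7.

21.7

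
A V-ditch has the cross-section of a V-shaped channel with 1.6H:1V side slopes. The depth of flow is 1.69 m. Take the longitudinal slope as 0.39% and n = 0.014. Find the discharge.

Q = 16.3 m³/s

For a triangular section with side slope z = 1.6: A = zy² = 1.6×1.69² = 4.57 m²; P = 2y√(1+z²) = 2×1.69×1.887 = 6.377 m.
Hydraulic radius R = A/P = 4.57/6.377 = 0.7166 m.
Manning's equation: Q = (1/n) A R^(2/3) S^(1/2) = (1/0.014) × 4.57 × 0.7166^(2/3) × 0.0039^(1/2) = 16.3 m³/s.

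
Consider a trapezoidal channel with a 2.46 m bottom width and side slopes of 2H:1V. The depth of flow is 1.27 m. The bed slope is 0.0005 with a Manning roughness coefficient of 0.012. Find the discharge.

Q = 10 m³/s

With bottom width b = 2.46 m and side slope z = 2: A = (b + zy)y = (2.46 + 2×1.27)×1.27 = 6.35 m²; P = b + 2y√(1+z²) = 2.46 + 2×1.27×2.236 = 8.14 m.
Hydraulic radius R = A/P = 6.35/8.14 = 0.7801 m.
Manning's equation: Q = (1/n) A R^(2/3) S^(1/2) = (1/0.012) × 6.35 × 0.7801^(2/3) × 0.0005^(1/2) = 10 m³/s.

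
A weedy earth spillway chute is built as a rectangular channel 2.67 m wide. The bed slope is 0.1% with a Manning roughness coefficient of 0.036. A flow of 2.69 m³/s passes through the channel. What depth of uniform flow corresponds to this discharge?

Manning's equation rearranged: A R^(2/3) = nQ / (1·√S) = 0.036 × 2.69 / (√0.001) = 3.062.
Trying y = 1.24 m: A R^(2/3) = 2.466 — short.
Trying y = 1.46 m: A R^(2/3) = 3.065 — matches.

y_n = 1.46 m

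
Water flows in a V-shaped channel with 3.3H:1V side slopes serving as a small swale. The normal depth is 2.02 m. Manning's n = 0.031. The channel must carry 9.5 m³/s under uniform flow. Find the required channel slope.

For a triangular section with side slope z = 3.3: A = zy² = 3.3×2.02² = 13.47 m²; P = 2y√(1+z²) = 2×2.02×3.448 = 13.93 m.
Hydraulic radius R = A/P = 13.47/13.93 = 0.9666 m.
From Manning's equation, S = [nQ / (1 A R^(2/3))]² = [0.031 × 9.5 / (1 × 13.47 × 0.9666^(2/3))]² = 0.000501.

S = 0.000501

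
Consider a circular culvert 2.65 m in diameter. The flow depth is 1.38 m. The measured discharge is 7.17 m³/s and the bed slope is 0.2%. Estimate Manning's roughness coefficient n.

n = 0.014

For a circular section of diameter D = 2.65 m at depth y = 1.38 m, the central angle is θ = 2 arccos(1 − 2y/D) = 3.225 rad. Then A = (D²/8)(θ − sin θ) = 2.903 m² and P = Dθ/2 = 4.273 m.
Hydraulic radius R = A/P = 2.903/4.273 = 0.6795 m.
Rearranging Manning's equation: n = (1/Q) A R^(2/3) S^(1/2) = (1/7.17) × 2.903 × 0.6795^(2/3) × √0.002 = 0.014.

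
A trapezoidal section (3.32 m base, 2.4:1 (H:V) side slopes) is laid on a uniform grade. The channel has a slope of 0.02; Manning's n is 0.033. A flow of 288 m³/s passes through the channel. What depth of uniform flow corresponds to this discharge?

Manning's equation rearranged: A R^(2/3) = nQ / (1·√S) = 0.033 × 288 / (√0.02) = 67.2.
Trying y = 2.88 m: A R^(2/3) = 40.49 — low.
Trying y = 3.6 m: A R^(2/3) = 67.28 — close enough.

y_n = 3.6 m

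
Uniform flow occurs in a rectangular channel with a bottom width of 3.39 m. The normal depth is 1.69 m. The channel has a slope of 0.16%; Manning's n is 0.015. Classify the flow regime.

Flow area A = b·y = 3.39 × 1.69 = 5.729 m². Wetted perimeter P = b + 2y = 3.39 + 2×1.69 = 6.77 m.
Hydraulic radius R = A/P = 5.729/6.77 = 0.8462 m.
V = (1/n) R^(2/3) √S = (1/0.015) × 0.8462^(2/3) × √0.0016 = 2.386 m/s. Hydraulic depth D_h = A/T = 5.729/3.39 = 1.69 m.
Froude number Fr = V/√(g·D_h) = 2.386/√(9.81×1.69) = 0.586, which is less than 1, so the flow is subcritical.

subcritical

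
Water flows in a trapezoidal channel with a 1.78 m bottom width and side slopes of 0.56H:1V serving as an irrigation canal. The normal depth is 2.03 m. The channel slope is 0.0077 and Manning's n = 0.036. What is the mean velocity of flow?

With bottom width b = 1.78 m and side slope z = 0.56: A = (b + zy)y = (1.78 + 0.56×2.03)×2.03 = 5.921 m²; P = b + 2y√(1+z²) = 1.78 + 2×2.03×1.146 = 6.433 m.
Hydraulic radius R = A/P = 5.921/6.433 = 0.9204 m.
From Manning's equation, V = (1/n) R^(2/3) S^(1/2) = (1/0.036) × 0.9204^(2/3) × 0.0077^(1/2) = 2.31 m/s.

V = 2.31 m/s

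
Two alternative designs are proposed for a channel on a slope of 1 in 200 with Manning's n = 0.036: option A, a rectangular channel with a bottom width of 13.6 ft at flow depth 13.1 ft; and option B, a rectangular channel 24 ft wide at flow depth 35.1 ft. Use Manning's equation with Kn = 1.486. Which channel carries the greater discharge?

channel B

Channel A: Flow area A = b·y = 13.6 × 13.1 = 178.2 ft². Wetted perimeter P = b + 2y = 13.6 + 2×13.1 = 39.8 ft. Hydraulic radius R = A/P = 178.2/39.8 = 4.476 ft. Q_A = (1.486/0.036)·178.2·4.476^(2/3)·√0.005 = 1412 ft³/s.
Channel B: Flow area A = b·y = 24 × 35.1 = 842.4 ft². Wetted perimeter P = b + 2y = 24 + 2×35.1 = 94.2 ft. Hydraulic radius R = A/P = 842.4/94.2 = 8.943 ft. Q_B = (1.486/0.036)·842.4·8.943^(2/3)·√0.005 = 10590 ft³/s.
Q_A = 1412 ft³/s vs Q_B = 10590 ft³/s, so channel B carries more.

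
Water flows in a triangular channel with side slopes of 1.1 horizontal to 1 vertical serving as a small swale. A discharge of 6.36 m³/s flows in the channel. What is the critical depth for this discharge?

At critical depth, Q² T / (g A³) = 1, i.e. A³/T = Q²/g = 6.36²/9.81 = 4.123.
Trying y = 1.15 m: A³/T = 1.217 — low.
Trying y = 1.61 m: A³/T = 6.545 — high.
Trying y = 1.47 m: A³/T = 4.153 — ≈ 4.123.

y_c = 1.47 m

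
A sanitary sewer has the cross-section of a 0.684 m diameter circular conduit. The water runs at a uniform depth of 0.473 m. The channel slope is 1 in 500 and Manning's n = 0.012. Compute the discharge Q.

Q = 0.348 m³/s

For a circular section of diameter D = 0.684 m at depth y = 0.473 m, the central angle is θ = 2 arccos(1 − 2y/D) = 3.928 rad. Then A = (D²/8)(θ − sin θ) = 0.2711 m² and P = Dθ/2 = 1.343 m.
Hydraulic radius R = A/P = 0.2711/1.343 = 0.2018 m.
Manning's equation: Q = (1/n) A R^(2/3) S^(1/2) = (1/0.012) × 0.2711 × 0.2018^(2/3) × 0.002^(1/2) = 0.348 m³/s.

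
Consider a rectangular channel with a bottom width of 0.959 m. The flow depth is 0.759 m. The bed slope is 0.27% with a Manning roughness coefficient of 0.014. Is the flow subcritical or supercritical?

subcritical

Flow area A = b·y = 0.959 × 0.759 = 0.7279 m². Wetted perimeter P = b + 2y = 0.959 + 2×0.759 = 2.477 m.
Hydraulic radius R = A/P = 0.7279/2.477 = 0.2939 m.
V = (1/n) R^(2/3) √S = (1/0.014) × 0.2939^(2/3) × √0.0027 = 1.641 m/s. Hydraulic depth D_h = A/T = 0.7279/0.959 = 0.759 m.
Froude number Fr = V/√(g·D_h) = 1.641/√(9.81×0.759) = 0.601, which is less than 1, so the flow is subcritical.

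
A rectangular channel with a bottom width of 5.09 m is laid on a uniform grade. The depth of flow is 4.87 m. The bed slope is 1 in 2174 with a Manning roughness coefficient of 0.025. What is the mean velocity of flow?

V = 1.21 m/s

Flow area A = b·y = 5.09 × 4.87 = 24.79 m². Wetted perimeter P = b + 2y = 5.09 + 2×4.87 = 14.83 m.
Hydraulic radius R = A/P = 24.79/14.83 = 1.671 m.
From Manning's equation, V = (1/n) R^(2/3) S^(1/2) = (1/0.025) × 1.671^(2/3) × 0.00046^(1/2) = 1.21 m/s.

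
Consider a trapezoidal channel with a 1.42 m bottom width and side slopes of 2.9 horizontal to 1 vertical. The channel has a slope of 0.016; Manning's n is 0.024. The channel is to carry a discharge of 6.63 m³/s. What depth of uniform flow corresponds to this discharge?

Manning's equation rearranged: A R^(2/3) = nQ / (1·√S) = 0.024 × 6.63 / (√0.016) = 1.258.
Try y = 0.578 m: A R^(2/3) = 0.9063 — too small.
Try y = 0.675 m: A R^(2/3) = 1.258 — close enough.

y_n = 0.675 m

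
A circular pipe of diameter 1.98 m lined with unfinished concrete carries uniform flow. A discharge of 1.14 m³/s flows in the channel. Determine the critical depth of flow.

At critical depth, Q² T / (g A³) = 1, i.e. A³/T = Q²/g = 1.14²/9.81 = 0.1325.
At y = 0.35 m: A³/T = 0.03277 — too small.
At y = 0.5 m: A³/T = 0.1323 — matches.

y_c = 0.5 m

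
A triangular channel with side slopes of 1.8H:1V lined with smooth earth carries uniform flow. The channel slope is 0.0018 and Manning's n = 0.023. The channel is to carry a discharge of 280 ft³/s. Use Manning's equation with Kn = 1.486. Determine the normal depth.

Manning's equation rearranged: A R^(2/3) = nQ / (1.486·√S) = 0.023 × 280 / (1.486 × √0.0018) = 102.1.
Try y = 6.09 ft: A R^(2/3) = 128.2 — too large.
Try y = 3.93 ft: A R^(2/3) = 39.87 — too small.
Try y = 5.59 ft: A R^(2/3) = 102 — ≈ 102.1.

y_n = 5.59 ft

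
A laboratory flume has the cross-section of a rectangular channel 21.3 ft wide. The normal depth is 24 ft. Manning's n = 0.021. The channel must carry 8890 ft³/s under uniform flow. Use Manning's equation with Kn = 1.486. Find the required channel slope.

S = 0.00421

Flow area A = b·y = 21.3 × 24 = 511.2 ft². Wetted perimeter P = b + 2y = 21.3 + 2×24 = 69.3 ft.
Hydraulic radius R = A/P = 511.2/69.3 = 7.377 ft.
From Manning's equation, S = [nQ / (1.486 A R^(2/3))]² = [0.021 × 8890 / (1.486 × 511.2 × 7.377^(2/3))]² = 0.00421.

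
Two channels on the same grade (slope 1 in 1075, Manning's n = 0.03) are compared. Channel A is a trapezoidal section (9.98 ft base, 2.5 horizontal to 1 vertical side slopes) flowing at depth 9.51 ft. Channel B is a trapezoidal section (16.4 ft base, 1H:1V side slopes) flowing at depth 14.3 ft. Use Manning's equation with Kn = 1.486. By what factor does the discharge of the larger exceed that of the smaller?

Channel A: With bottom width b = 9.98 ft and side slope z = 2.5: A = (b + zy)y = (9.98 + 2.5×9.51)×9.51 = 321 ft²; P = b + 2y√(1+z²) = 9.98 + 2×9.51×2.693 = 61.19 ft. Hydraulic radius R = A/P = 321/61.19 = 5.246 ft. Q_A = (1.486/0.03)·321·5.246^(2/3)·√0.0009302 = 1464 ft³/s.
Channel B: With bottom width b = 16.4 ft and side slope z = 1: A = (b + zy)y = (16.4 + 1×14.3)×14.3 = 439 ft²; P = b + 2y√(1+z²) = 16.4 + 2×14.3×1.414 = 56.85 ft. Hydraulic radius R = A/P = 439/56.85 = 7.723 ft. Q_B = (1.486/0.03)·439·7.723^(2/3)·√0.0009302 = 2591 ft³/s.
The larger discharge is 2591 ft³/s and the smaller is 1464 ft³/s; the ratio is 1.77.

1.77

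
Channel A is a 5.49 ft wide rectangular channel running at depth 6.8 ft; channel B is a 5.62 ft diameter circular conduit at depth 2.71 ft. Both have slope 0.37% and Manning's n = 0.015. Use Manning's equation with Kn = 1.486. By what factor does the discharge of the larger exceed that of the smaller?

Channel A: Flow area A = b·y = 5.49 × 6.8 = 37.33 ft². Wetted perimeter P = b + 2y = 5.49 + 2×6.8 = 19.09 ft. Hydraulic radius R = A/P = 37.33/19.09 = 1.956 ft. Q_A = (1.486/0.015)·37.33·1.956^(2/3)·√0.0037 = 351.8 ft³/s.
Channel B: For a circular section of diameter D = 5.62 ft at depth y = 2.71 ft, the central angle is θ = 2 arccos(1 − 2y/D) = 3.07 rad. Then A = (D²/8)(θ − sin θ) = 11.84 ft² and P = Dθ/2 = 8.628 ft. Hydraulic radius R = A/P = 11.84/8.628 = 1.372 ft. Q_B = (1.486/0.015)·11.84·1.372^(2/3)·√0.0037 = 88.12 ft³/s.
The larger discharge is 351.8 ft³/s and the smaller is 88.12 ft³/s; the ratio is 3.99.

3.99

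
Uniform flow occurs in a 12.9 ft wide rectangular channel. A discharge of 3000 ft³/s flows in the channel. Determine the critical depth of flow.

y_c = 11.9 ft

For a rectangular channel, critical depth y_c = (q²/g)^(1/3) where q = Q/b = 3000/12.9 = 232.6 ft²/s.
So y_c = (232.6²/32.2)^(1/3) = 11.9 ft.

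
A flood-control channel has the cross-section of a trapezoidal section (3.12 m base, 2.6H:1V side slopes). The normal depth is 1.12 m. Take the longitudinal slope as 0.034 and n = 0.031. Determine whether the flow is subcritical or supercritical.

With bottom width b = 3.12 m and side slope z = 2.6: A = (b + zy)y = (3.12 + 2.6×1.12)×1.12 = 6.756 m²; P = b + 2y√(1+z²) = 3.12 + 2×1.12×2.786 = 9.36 m.
Hydraulic radius R = A/P = 6.756/9.36 = 0.7218 m.
V = (1/n) R^(2/3) √S = (1/0.031) × 0.7218^(2/3) × √0.034 = 4.786 m/s. Hydraulic depth D_h = A/T = 6.756/8.944 = 0.7553 m.
Froude number Fr = V/√(g·D_h) = 4.786/√(9.81×0.7553) = 1.76, which is greater than 1, so the flow is supercritical.

supercritical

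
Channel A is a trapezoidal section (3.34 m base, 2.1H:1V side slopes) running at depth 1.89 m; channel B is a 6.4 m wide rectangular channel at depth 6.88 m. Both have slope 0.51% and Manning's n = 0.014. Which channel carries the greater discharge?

Channel A: With bottom width b = 3.34 m and side slope z = 2.1: A = (b + zy)y = (3.34 + 2.1×1.89)×1.89 = 13.81 m²; P = b + 2y√(1+z²) = 3.34 + 2×1.89×2.326 = 12.13 m. Hydraulic radius R = A/P = 13.81/12.13 = 1.139 m. Q_A = (1/0.014)·13.81·1.139^(2/3)·√0.0051 = 76.84 m³/s.
Channel B: Flow area A = b·y = 6.4 × 6.88 = 44.03 m². Wetted perimeter P = b + 2y = 6.4 + 2×6.88 = 20.16 m. Hydraulic radius R = A/P = 44.03/20.16 = 2.184 m. Q_B = (1/0.014)·44.03·2.184^(2/3)·√0.0051 = 378.1 m³/s.
Q_A = 76.84 m³/s vs Q_B = 378.1 m³/s, so channel B carries more.

channel B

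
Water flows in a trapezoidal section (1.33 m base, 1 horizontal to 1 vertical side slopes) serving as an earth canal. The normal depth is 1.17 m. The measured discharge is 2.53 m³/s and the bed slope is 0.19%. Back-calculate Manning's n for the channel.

n = 0.0371

With bottom width b = 1.33 m and side slope z = 1: A = (b + zy)y = (1.33 + 1×1.17)×1.17 = 2.925 m²; P = b + 2y√(1+z²) = 1.33 + 2×1.17×1.414 = 4.639 m.
Hydraulic radius R = A/P = 2.925/4.639 = 0.6305 m.
Rearranging Manning's equation: n = (1/Q) A R^(2/3) S^(1/2) = (1/2.53) × 2.925 × 0.6305^(2/3) × √0.0019 = 0.0371.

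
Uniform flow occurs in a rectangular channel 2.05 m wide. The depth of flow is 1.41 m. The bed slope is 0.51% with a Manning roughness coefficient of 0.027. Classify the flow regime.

subcritical

Flow area A = b·y = 2.05 × 1.41 = 2.89 m². Wetted perimeter P = b + 2y = 2.05 + 2×1.41 = 4.87 m.
Hydraulic radius R = A/P = 2.89/4.87 = 0.5935 m.
V = (1/n) R^(2/3) √S = (1/0.027) × 0.5935^(2/3) × √0.0051 = 1.868 m/s. Hydraulic depth D_h = A/T = 2.89/2.05 = 1.41 m.
Froude number Fr = V/√(g·D_h) = 1.868/√(9.81×1.41) = 0.502, which is less than 1, so the flow is subcritical.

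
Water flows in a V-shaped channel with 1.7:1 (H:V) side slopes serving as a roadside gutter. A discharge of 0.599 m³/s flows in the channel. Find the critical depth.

At critical depth, Q² T / (g A³) = 1, i.e. A³/T = Q²/g = 0.599²/9.81 = 0.03658.
Trying y = 0.407 m: A³/T = 0.01614 — too small.
Trying y = 0.577 m: A³/T = 0.09242 — too large.
Trying y = 0.479 m: A³/T = 0.03644 — ≈ 0.03658.

y_c = 0.479 m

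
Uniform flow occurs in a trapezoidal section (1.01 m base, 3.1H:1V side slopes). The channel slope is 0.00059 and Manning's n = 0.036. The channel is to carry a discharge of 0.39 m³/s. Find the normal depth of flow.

y_n = 0.502 m

Manning's equation rearranged: A R^(2/3) = nQ / (1·√S) = 0.036 × 0.39 / (√0.00059) = 0.578.
Try y = 0.636 m: A R^(2/3) = 0.9738 — too large.
Try y = 0.375 m: A R^(2/3) = 0.3111 — too small.
Try y = 0.502 m: A R^(2/3) = 0.5785 — ≈ 0.578.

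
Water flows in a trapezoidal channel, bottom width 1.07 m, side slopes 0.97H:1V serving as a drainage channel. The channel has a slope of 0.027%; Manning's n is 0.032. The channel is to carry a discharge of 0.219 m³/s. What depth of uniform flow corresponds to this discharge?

Manning's equation rearranged: A R^(2/3) = nQ / (1·√S) = 0.032 × 0.219 / (√0.00027) = 0.4265.
Trying y = 0.44 m: A R^(2/3) = 0.2864 — low.
Trying y = 0.627 m: A R^(2/3) = 0.5457 — high.
Trying y = 0.548 m: A R^(2/3) = 0.4258 — ≈ 0.4265.

y_n = 0.548 m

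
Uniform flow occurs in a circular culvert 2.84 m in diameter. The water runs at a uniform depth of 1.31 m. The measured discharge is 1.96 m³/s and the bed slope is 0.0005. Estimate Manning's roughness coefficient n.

For a circular section of diameter D = 2.84 m at depth y = 1.31 m, the central angle is θ = 2 arccos(1 − 2y/D) = 2.987 rad. Then A = (D²/8)(θ − sin θ) = 2.855 m² and P = Dθ/2 = 4.241 m.
Hydraulic radius R = A/P = 2.855/4.241 = 0.6733 m.
Rearranging Manning's equation: n = (1/Q) A R^(2/3) S^(1/2) = (1/1.96) × 2.855 × 0.6733^(2/3) × √0.0005 = 0.025.

n = 0.025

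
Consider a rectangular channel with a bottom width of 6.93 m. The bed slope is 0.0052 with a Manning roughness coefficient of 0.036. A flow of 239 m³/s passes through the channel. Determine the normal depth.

y_n = 9.29 m

Manning's equation rearranged: A R^(2/3) = nQ / (1·√S) = 0.036 × 239 / (√0.0052) = 119.3.
At y = 6.32 m: A R^(2/3) = 74.94 — too small.
At y = 11.6 m: A R^(2/3) = 154.6 — too large.
At y = 9.29 m: A R^(2/3) = 119.3 — ≈ 119.3.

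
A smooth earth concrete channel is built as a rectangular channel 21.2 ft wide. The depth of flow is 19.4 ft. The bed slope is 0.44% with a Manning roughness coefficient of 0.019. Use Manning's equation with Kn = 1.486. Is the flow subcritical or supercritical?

subcritical

Flow area A = b·y = 21.2 × 19.4 = 411.3 ft². Wetted perimeter P = b + 2y = 21.2 + 2×19.4 = 60 ft.
Hydraulic radius R = A/P = 411.3/60 = 6.855 ft.
V = (1.486/n) R^(2/3) √S = (1.486/0.019) × 6.855^(2/3) × √0.0044 = 18.72 ft/s. Hydraulic depth D_h = A/T = 411.3/21.2 = 19.4 ft.
Froude number Fr = V/√(g·D_h) = 18.72/√(32.2×19.4) = 0.749, which is less than 1, so the flow is subcritical.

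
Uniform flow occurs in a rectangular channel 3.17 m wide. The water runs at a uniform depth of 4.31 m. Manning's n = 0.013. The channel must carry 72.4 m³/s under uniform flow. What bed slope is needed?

S = 0.0039

Flow area A = b·y = 3.17 × 4.31 = 13.66 m². Wetted perimeter P = b + 2y = 3.17 + 2×4.31 = 11.79 m.
Hydraulic radius R = A/P = 13.66/11.79 = 1.159 m.
From Manning's equation, S = [nQ / (1 A R^(2/3))]² = [0.013 × 72.4 / (1 × 13.66 × 1.159^(2/3))]² = 0.0039.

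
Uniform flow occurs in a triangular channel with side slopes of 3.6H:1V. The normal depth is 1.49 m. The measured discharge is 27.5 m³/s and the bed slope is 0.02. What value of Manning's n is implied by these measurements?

n = 0.033

For a triangular section with side slope z = 3.6: A = zy² = 3.6×1.49² = 7.992 m²; P = 2y√(1+z²) = 2×1.49×3.736 = 11.13 m.
Hydraulic radius R = A/P = 7.992/11.13 = 0.7178 m.
Rearranging Manning's equation: n = (1/Q) A R^(2/3) S^(1/2) = (1/27.5) × 7.992 × 0.7178^(2/3) × √0.02 = 0.033.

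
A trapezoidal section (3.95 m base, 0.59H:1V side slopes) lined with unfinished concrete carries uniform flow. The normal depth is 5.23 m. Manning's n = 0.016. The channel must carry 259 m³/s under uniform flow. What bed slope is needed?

With bottom width b = 3.95 m and side slope z = 0.59: A = (b + zy)y = (3.95 + 0.59×5.23)×5.23 = 36.8 m²; P = b + 2y√(1+z²) = 3.95 + 2×5.23×1.161 = 16.09 m.
Hydraulic radius R = A/P = 36.8/16.09 = 2.286 m.
From Manning's equation, S = [nQ / (1 A R^(2/3))]² = [0.016 × 259 / (1 × 36.8 × 2.286^(2/3))]² = 0.00421.

S = 0.00421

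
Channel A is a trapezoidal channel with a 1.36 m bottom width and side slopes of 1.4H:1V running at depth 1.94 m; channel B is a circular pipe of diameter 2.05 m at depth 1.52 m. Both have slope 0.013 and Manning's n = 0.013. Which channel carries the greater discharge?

channel A

Channel A: With bottom width b = 1.36 m and side slope z = 1.4: A = (b + zy)y = (1.36 + 1.4×1.94)×1.94 = 7.907 m²; P = b + 2y√(1+z²) = 1.36 + 2×1.94×1.72 = 8.035 m. Hydraulic radius R = A/P = 7.907/8.035 = 0.9841 m. Q_A = (1/0.013)·7.907·0.9841^(2/3)·√0.013 = 68.61 m³/s.
Channel B: For a circular section of diameter D = 2.05 m at depth y = 1.52 m, the central angle is θ = 2 arccos(1 − 2y/D) = 4.15 rad. Then A = (D²/8)(θ − sin θ) = 2.624 m² and P = Dθ/2 = 4.253 m. Hydraulic radius R = A/P = 2.624/4.253 = 0.617 m. Q_B = (1/0.013)·2.624·0.617^(2/3)·√0.013 = 16.68 m³/s.
Q_A = 68.61 m³/s vs Q_B = 16.68 m³/s, so channel A carries more.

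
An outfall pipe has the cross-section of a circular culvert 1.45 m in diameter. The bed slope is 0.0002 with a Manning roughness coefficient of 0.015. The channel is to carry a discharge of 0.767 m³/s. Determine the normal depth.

y_n = 1.15 m

Manning's equation rearranged: A R^(2/3) = nQ / (1·√S) = 0.015 × 0.767 / (√0.0002) = 0.8135.
Try y = 0.946 m: A R^(2/3) = 0.6384 — short.
Try y = 1.35 m: A R^(2/3) = 0.9027 — over.
Try y = 1.15 m: A R^(2/3) = 0.8136 — matches.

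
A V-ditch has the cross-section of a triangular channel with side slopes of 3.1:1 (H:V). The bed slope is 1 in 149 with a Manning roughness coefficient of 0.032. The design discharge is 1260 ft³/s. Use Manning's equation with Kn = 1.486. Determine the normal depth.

y_n = 6.94 ft

Manning's equation rearranged: A R^(2/3) = nQ / (1.486·√S) = 0.032 × 1260 / (1.486 × √0.006711) = 331.2.
At y = 8.34 ft: A R^(2/3) = 540.5 — high.
At y = 5.06 ft: A R^(2/3) = 142.6 — low.
At y = 6.94 ft: A R^(2/3) = 331.1 — close enough.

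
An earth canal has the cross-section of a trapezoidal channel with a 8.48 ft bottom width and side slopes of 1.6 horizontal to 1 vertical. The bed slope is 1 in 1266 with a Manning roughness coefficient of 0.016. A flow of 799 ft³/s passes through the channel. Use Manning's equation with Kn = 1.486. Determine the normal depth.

y_n = 6.62 ft

Manning's equation rearranged: A R^(2/3) = nQ / (1.486·√S) = 0.016 × 799 / (1.486 × √0.0007899) = 306.1.
Trying y = 8.44 ft: A R^(2/3) = 513.3 — high.
Trying y = 4.77 ft: A R^(2/3) = 156.4 — low.
Trying y = 6.62 ft: A R^(2/3) = 306 — matches.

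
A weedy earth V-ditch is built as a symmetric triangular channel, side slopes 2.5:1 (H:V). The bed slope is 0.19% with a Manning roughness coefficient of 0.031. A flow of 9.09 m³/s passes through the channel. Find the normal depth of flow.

y_n = 1.73 m

Manning's equation rearranged: A R^(2/3) = nQ / (1·√S) = 0.031 × 9.09 / (√0.0019) = 6.465.
At y = 1.55 m: A R^(2/3) = 4.823 — low.
At y = 1.73 m: A R^(2/3) = 6.465 — matches.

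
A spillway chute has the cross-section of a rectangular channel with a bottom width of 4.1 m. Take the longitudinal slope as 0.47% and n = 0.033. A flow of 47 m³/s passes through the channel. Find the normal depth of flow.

Manning's equation rearranged: A R^(2/3) = nQ / (1·√S) = 0.033 × 47 / (√0.0047) = 22.62.
Try y = 3.04 m: A R^(2/3) = 14.26 — short.
Try y = 5.29 m: A R^(2/3) = 28.14 — over.
Try y = 4.41 m: A R^(2/3) = 22.62 — ≈ 22.62.

y_n = 4.41 m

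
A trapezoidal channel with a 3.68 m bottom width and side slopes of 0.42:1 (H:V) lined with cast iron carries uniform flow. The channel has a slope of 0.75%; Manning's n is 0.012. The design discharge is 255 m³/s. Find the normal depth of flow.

Manning's equation rearranged: A R^(2/3) = nQ / (1·√S) = 0.012 × 255 / (√0.0075) = 35.33.
Try y = 3.43 m: A R^(2/3) = 23.82 — low.
Try y = 4.88 m: A R^(2/3) = 43.79 — high.
Try y = 4.32 m: A R^(2/3) = 35.37 — close enough.

y_n = 4.32 m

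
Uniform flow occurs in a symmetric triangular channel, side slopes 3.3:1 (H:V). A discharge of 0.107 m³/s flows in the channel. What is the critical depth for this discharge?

y_c = 0.185 m

At critical depth, Q² T / (g A³) = 1, i.e. A³/T = Q²/g = 0.107²/9.81 = 0.001167.
Try y = 0.156 m: A³/T = 0.0005031 — short.
Try y = 0.224 m: A³/T = 0.003071 — over.
Try y = 0.185 m: A³/T = 0.00118 — close enough.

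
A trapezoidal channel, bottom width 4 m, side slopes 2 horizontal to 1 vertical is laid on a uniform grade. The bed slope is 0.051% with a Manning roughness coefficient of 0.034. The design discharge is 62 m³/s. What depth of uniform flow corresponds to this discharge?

y_n = 4.26 m

Manning's equation rearranged: A R^(2/3) = nQ / (1·√S) = 0.034 × 62 / (√0.00051) = 93.34.
Trying y = 3.77 m: A R^(2/3) = 71.02 — too small.
Trying y = 5.18 m: A R^(2/3) = 145.6 — too large.
Trying y = 4.26 m: A R^(2/3) = 93.3 — ≈ 93.34.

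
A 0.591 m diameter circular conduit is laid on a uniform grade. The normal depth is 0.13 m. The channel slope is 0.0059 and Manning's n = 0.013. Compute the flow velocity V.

For a circular section of diameter D = 0.591 m at depth y = 0.13 m, the central angle is θ = 2 arccos(1 − 2y/D) = 1.953 rad. Then A = (D²/8)(θ − sin θ) = 0.04474 m² and P = Dθ/2 = 0.577 m.
Hydraulic radius R = A/P = 0.04474/0.577 = 0.07753 m.
From Manning's equation, V = (1/n) R^(2/3) S^(1/2) = (1/0.013) × 0.07753^(2/3) × 0.0059^(1/2) = 1.07 m/s.

V = 1.07 m/s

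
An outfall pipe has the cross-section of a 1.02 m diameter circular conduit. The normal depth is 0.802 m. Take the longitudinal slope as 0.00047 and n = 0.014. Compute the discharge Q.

Q = 0.489 m³/s

For a circular section of diameter D = 1.02 m at depth y = 0.802 m, the central angle is θ = 2 arccos(1 − 2y/D) = 4.361 rad. Then A = (D²/8)(θ − sin θ) = 0.6892 m² and P = Dθ/2 = 2.224 m.
Hydraulic radius R = A/P = 0.6892/2.224 = 0.3099 m.
Manning's equation: Q = (1/n) A R^(2/3) S^(1/2) = (1/0.014) × 0.6892 × 0.3099^(2/3) × 0.00047^(1/2) = 0.489 m³/s.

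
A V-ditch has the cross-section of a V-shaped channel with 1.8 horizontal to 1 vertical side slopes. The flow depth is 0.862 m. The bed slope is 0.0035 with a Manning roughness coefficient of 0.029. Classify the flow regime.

subcritical

For a triangular section with side slope z = 1.8: A = zy² = 1.8×0.862² = 1.337 m²; P = 2y√(1+z²) = 2×0.862×2.059 = 3.55 m.
Hydraulic radius R = A/P = 1.337/3.55 = 0.3768 m.
V = (1/n) R^(2/3) √S = (1/0.029) × 0.3768^(2/3) × √0.0035 = 1.064 m/s. Hydraulic depth D_h = A/T = 1.337/3.103 = 0.431 m.
Froude number Fr = V/√(g·D_h) = 1.064/√(9.81×0.431) = 0.518, which is less than 1, so the flow is subcritical.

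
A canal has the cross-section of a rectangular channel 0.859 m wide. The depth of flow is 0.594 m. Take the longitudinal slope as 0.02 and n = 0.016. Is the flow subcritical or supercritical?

Flow area A = b·y = 0.859 × 0.594 = 0.5102 m². Wetted perimeter P = b + 2y = 0.859 + 2×0.594 = 2.047 m.
Hydraulic radius R = A/P = 0.5102/2.047 = 0.2493 m.
V = (1/n) R^(2/3) √S = (1/0.016) × 0.2493^(2/3) × √0.02 = 3.501 m/s. Hydraulic depth D_h = A/T = 0.5102/0.859 = 0.594 m.
Froude number Fr = V/√(g·D_h) = 3.501/√(9.81×0.594) = 1.45, which is greater than 1, so the flow is supercritical.

supercritical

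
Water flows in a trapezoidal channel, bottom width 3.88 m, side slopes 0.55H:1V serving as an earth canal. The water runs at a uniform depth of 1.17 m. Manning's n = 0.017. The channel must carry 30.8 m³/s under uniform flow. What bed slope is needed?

With bottom width b = 3.88 m and side slope z = 0.55: A = (b + zy)y = (3.88 + 0.55×1.17)×1.17 = 5.292 m²; P = b + 2y√(1+z²) = 3.88 + 2×1.17×1.141 = 6.551 m.
Hydraulic radius R = A/P = 5.292/6.551 = 0.8079 m.
From Manning's equation, S = [nQ / (1 A R^(2/3))]² = [0.017 × 30.8 / (1 × 5.292 × 0.8079^(2/3))]² = 0.013.

S = 0.013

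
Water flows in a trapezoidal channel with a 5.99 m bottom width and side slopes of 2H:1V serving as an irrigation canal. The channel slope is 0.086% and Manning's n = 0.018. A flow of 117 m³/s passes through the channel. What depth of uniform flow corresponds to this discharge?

y_n = 3.44 m

Manning's equation rearranged: A R^(2/3) = nQ / (1·√S) = 0.018 × 117 / (√0.00086) = 71.81.
Try y = 2.8 m: A R^(2/3) = 47.18 — short.
Try y = 4.03 m: A R^(2/3) = 100.3 — over.
Try y = 3.44 m: A R^(2/3) = 71.94 — matches.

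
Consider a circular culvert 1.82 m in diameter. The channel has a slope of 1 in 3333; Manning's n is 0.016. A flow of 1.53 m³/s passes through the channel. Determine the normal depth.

y_n = 1.37 m

Manning's equation rearranged: A R^(2/3) = nQ / (1·√S) = 0.016 × 1.53 / (√0.0003) = 1.413.
At y = 0.956 m: A R^(2/3) = 0.8359 — short.
At y = 1.37 m: A R^(2/3) = 1.409 — close enough.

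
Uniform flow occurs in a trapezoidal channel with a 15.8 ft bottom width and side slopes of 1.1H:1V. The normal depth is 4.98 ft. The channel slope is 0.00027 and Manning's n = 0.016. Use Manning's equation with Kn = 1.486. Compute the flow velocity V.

V = 3.49 ft/s

With bottom width b = 15.8 ft and side slope z = 1.1: A = (b + zy)y = (15.8 + 1.1×4.98)×4.98 = 106 ft²; P = b + 2y√(1+z²) = 15.8 + 2×4.98×1.487 = 30.61 ft.
Hydraulic radius R = A/P = 106/30.61 = 3.462 ft.
From Manning's equation, V = (1.486/n) R^(2/3) S^(1/2) = (1.486/0.016) × 3.462^(2/3) × 0.00027^(1/2) = 3.49 ft/s.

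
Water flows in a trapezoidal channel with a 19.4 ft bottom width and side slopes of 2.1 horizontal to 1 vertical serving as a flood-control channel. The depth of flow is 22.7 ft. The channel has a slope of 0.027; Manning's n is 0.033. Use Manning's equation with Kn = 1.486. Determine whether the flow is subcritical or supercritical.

supercritical

With bottom width b = 19.4 ft and side slope z = 2.1: A = (b + zy)y = (19.4 + 2.1×22.7)×22.7 = 1522 ft²; P = b + 2y√(1+z²) = 19.4 + 2×22.7×2.326 = 125 ft.
Hydraulic radius R = A/P = 1522/125 = 12.18 ft.
V = (1.486/n) R^(2/3) √S = (1.486/0.033) × 12.18^(2/3) × √0.027 = 39.17 ft/s. Hydraulic depth D_h = A/T = 1522/114.7 = 13.27 ft.
Froude number Fr = V/√(g·D_h) = 39.17/√(32.2×13.27) = 1.89, which is greater than 1, so the flow is supercritical.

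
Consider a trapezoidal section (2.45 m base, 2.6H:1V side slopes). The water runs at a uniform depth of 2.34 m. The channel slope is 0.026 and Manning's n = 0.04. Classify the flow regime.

With bottom width b = 2.45 m and side slope z = 2.6: A = (b + zy)y = (2.45 + 2.6×2.34)×2.34 = 19.97 m²; P = b + 2y√(1+z²) = 2.45 + 2×2.34×2.786 = 15.49 m.
Hydraulic radius R = A/P = 19.97/15.49 = 1.289 m.
V = (1/n) R^(2/3) √S = (1/0.04) × 1.289^(2/3) × √0.026 = 4.776 m/s. Hydraulic depth D_h = A/T = 19.97/14.62 = 1.366 m.
Froude number Fr = V/√(g·D_h) = 4.776/√(9.81×1.366) = 1.3, which is greater than 1, so the flow is supercritical.

supercritical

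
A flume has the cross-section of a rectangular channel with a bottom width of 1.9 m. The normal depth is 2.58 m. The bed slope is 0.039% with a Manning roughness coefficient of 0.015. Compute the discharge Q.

Flow area A = b·y = 1.9 × 2.58 = 4.902 m². Wetted perimeter P = b + 2y = 1.9 + 2×2.58 = 7.06 m.
Hydraulic radius R = A/P = 4.902/7.06 = 0.6943 m.
Manning's equation: Q = (1/n) A R^(2/3) S^(1/2) = (1/0.015) × 4.902 × 0.6943^(2/3) × 0.00039^(1/2) = 5.06 m³/s.

Q = 5.06 m³/s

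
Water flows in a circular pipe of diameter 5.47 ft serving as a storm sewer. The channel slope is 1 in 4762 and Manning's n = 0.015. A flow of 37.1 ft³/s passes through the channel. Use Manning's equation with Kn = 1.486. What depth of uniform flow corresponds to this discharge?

Manning's equation rearranged: A R^(2/3) = nQ / (1.486·√S) = 0.015 × 37.1 / (1.486 × √0.00021) = 25.84.
At y = 4.87 ft: A R^(2/3) = 30.71 — high.
At y = 4.03 ft: A R^(2/3) = 25.85 — close enough.

y_n = 4.03 ft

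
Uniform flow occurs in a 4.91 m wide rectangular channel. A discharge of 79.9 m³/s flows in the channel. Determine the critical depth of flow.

y_c = 3 m

For a rectangular channel, critical depth y_c = (q²/g)^(1/3) where q = Q/b = 79.9/4.91 = 16.27 m²/s.
So y_c = (16.27²/9.81)^(1/3) = 3 m.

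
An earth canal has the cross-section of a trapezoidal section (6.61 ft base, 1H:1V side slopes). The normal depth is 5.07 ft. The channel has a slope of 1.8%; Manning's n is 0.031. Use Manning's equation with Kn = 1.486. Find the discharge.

With bottom width b = 6.61 ft and side slope z = 1: A = (b + zy)y = (6.61 + 1×5.07)×5.07 = 59.22 ft²; P = b + 2y√(1+z²) = 6.61 + 2×5.07×1.414 = 20.95 ft.
Hydraulic radius R = A/P = 59.22/20.95 = 2.827 ft.
Manning's equation: Q = (1.486/n) A R^(2/3) S^(1/2) = (1.486/0.031) × 59.22 × 2.827^(2/3) × 0.018^(1/2) = 761 ft³/s.

Q = 761 ft³/s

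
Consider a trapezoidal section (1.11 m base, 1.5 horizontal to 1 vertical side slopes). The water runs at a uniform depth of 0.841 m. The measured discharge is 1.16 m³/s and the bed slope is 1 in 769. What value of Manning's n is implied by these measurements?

n = 0.0381

With bottom width b = 1.11 m and side slope z = 1.5: A = (b + zy)y = (1.11 + 1.5×0.841)×0.841 = 1.994 m²; P = b + 2y√(1+z²) = 1.11 + 2×0.841×1.803 = 4.142 m.
Hydraulic radius R = A/P = 1.994/4.142 = 0.4815 m.
Rearranging Manning's equation: n = (1/Q) A R^(2/3) S^(1/2) = (1/1.16) × 1.994 × 0.4815^(2/3) × √0.0013 = 0.0381.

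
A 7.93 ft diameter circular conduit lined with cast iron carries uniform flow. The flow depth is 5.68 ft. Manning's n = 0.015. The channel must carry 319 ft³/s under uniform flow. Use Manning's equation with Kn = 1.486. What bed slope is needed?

For a circular section of diameter D = 7.93 ft at depth y = 5.68 ft, the central angle is θ = 2 arccos(1 − 2y/D) = 4.036 rad. Then A = (D²/8)(θ − sin θ) = 37.86 ft² and P = Dθ/2 = 16 ft.
Hydraulic radius R = A/P = 37.86/16 = 2.366 ft.
From Manning's equation, S = [nQ / (1.486 A R^(2/3))]² = [0.015 × 319 / (1.486 × 37.86 × 2.366^(2/3))]² = 0.0023.

S = 0.0023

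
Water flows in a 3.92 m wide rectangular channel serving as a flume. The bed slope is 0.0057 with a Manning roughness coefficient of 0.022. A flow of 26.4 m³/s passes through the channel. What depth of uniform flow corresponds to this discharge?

y_n = 1.98 m

Manning's equation rearranged: A R^(2/3) = nQ / (1·√S) = 0.022 × 26.4 / (√0.0057) = 7.693.
Try y = 1.53 m: A R^(2/3) = 5.421 — short.
Try y = 1.98 m: A R^(2/3) = 7.684 — matches.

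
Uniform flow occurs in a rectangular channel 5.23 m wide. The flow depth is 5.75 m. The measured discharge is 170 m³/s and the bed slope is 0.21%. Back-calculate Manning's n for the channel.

Flow area A = b·y = 5.23 × 5.75 = 30.07 m². Wetted perimeter P = b + 2y = 5.23 + 2×5.75 = 16.73 m.
Hydraulic radius R = A/P = 30.07/16.73 = 1.798 m.
Rearranging Manning's equation: n = (1/Q) A R^(2/3) S^(1/2) = (1/170) × 30.07 × 1.798^(2/3) × √0.0021 = 0.012.

n = 0.012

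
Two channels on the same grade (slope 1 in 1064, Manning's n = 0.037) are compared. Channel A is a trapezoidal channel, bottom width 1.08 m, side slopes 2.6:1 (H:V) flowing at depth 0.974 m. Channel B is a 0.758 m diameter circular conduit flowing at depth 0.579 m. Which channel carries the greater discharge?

Channel A: With bottom width b = 1.08 m and side slope z = 2.6: A = (b + zy)y = (1.08 + 2.6×0.974)×0.974 = 3.518 m²; P = b + 2y√(1+z²) = 1.08 + 2×0.974×2.786 = 6.507 m. Hydraulic radius R = A/P = 3.518/6.507 = 0.5408 m. Q_A = (1/0.037)·3.518·0.5408^(2/3)·√0.0009398 = 1.935 m³/s.
Channel B: For a circular section of diameter D = 0.758 m at depth y = 0.579 m, the central angle is θ = 2 arccos(1 − 2y/D) = 4.253 rad. Then A = (D²/8)(θ − sin θ) = 0.3699 m² and P = Dθ/2 = 1.612 m. Hydraulic radius R = A/P = 0.3699/1.612 = 0.2294 m. Q_B = (1/0.037)·0.3699·0.2294^(2/3)·√0.0009398 = 0.1149 m³/s.
Q_A = 1.935 m³/s vs Q_B = 0.1149 m³/s, so channel A carries more.

channel A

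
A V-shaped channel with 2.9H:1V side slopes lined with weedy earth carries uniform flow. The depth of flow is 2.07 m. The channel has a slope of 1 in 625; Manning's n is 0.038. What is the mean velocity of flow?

V = 1.04 m/s

For a triangular section with side slope z = 2.9: A = zy² = 2.9×2.07² = 12.43 m²; P = 2y√(1+z²) = 2×2.07×3.068 = 12.7 m.
Hydraulic radius R = A/P = 12.43/12.7 = 0.9785 m.
From Manning's equation, V = (1/n) R^(2/3) S^(1/2) = (1/0.038) × 0.9785^(2/3) × 0.0016^(1/2) = 1.04 m/s.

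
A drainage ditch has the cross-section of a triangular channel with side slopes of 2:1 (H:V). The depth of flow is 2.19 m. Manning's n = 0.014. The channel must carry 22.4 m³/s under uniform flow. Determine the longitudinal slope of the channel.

For a triangular section with side slope z = 2: A = zy² = 2×2.19² = 9.592 m²; P = 2y√(1+z²) = 2×2.19×2.236 = 9.794 m.
Hydraulic radius R = A/P = 9.592/9.794 = 0.9794 m.
From Manning's equation, S = [nQ / (1 A R^(2/3))]² = [0.014 × 22.4 / (1 × 9.592 × 0.9794^(2/3))]² = 0.0011.

S = 0.0011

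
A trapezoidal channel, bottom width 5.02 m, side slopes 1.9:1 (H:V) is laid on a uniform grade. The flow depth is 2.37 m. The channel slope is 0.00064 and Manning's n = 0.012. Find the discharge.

With bottom width b = 5.02 m and side slope z = 1.9: A = (b + zy)y = (5.02 + 1.9×2.37)×2.37 = 22.57 m²; P = b + 2y√(1+z²) = 5.02 + 2×2.37×2.147 = 15.2 m.
Hydraulic radius R = A/P = 22.57/15.2 = 1.485 m.
Manning's equation: Q = (1/n) A R^(2/3) S^(1/2) = (1/0.012) × 22.57 × 1.485^(2/3) × 0.00064^(1/2) = 61.9 m³/s.

Q = 61.9 m³/s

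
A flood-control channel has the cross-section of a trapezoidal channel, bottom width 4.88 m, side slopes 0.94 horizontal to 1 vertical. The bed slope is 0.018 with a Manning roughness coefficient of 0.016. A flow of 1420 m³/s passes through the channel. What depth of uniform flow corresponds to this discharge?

y_n = 6.82 m

Manning's equation rearranged: A R^(2/3) = nQ / (1·√S) = 0.016 × 1420 / (√0.018) = 169.3.
Try y = 7.4 m: A R^(2/3) = 201 — high.
Try y = 6.02 m: A R^(2/3) = 130.9 — low.
Try y = 6.82 m: A R^(2/3) = 169.4 — ≈ 169.3.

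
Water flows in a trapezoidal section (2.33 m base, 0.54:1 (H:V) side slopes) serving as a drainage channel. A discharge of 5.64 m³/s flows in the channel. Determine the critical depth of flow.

y_c = 0.79 m

At critical depth, Q² T / (g A³) = 1, i.e. A³/T = Q²/g = 5.64²/9.81 = 3.243.
Try y = 0.861 m: A³/T = 4.275 — too large.
Try y = 0.542 m: A³/T = 0.9852 — too small.
Try y = 0.79 m: A³/T = 3.244 — close enough.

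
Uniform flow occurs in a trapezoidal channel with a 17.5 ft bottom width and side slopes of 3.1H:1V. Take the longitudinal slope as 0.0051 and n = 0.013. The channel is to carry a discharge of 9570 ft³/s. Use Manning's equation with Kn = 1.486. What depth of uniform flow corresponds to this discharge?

y_n = 8.73 ft

Manning's equation rearranged: A R^(2/3) = nQ / (1.486·√S) = 0.013 × 9570 / (1.486 × √0.0051) = 1172.
Trying y = 6.36 ft: A R^(2/3) = 598.1 — short.
Trying y = 11.1 ft: A R^(2/3) = 1989 — over.
Trying y = 8.73 ft: A R^(2/3) = 1172 — ≈ 1172.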